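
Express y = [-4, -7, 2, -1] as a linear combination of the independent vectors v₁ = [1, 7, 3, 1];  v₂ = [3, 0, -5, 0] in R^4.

Since v₁, v₂ are independent, the coefficients expressing y are uniquely determined by a linear system.
Back-substitution yields (c₁, c₂) = (-1, -1).

y = -v₁ - v₂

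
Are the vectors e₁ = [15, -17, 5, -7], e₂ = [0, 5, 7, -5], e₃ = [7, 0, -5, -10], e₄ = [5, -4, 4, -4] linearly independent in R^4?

linearly dependent

Place the vectors as rows of a 4×4 matrix and reduce to echelon form.
The reduction yields 3 nonzero rows, so the rank is 3.
Since rank 3 < 4, the set is linearly dependent.
Indeed e₁ + e₂ - 3e₄ = 0.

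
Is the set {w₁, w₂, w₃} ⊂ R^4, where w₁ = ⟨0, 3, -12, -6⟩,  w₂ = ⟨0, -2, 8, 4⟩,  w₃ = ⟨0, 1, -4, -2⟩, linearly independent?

One vector is a scalar multiple of another, so the set is dependent.

linearly dependent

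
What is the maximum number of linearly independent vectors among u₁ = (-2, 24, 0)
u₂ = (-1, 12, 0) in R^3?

Row-reduce the 2×3 matrix with these as rows.
Reduction leaves 1 leading entry, giving rank 1.

1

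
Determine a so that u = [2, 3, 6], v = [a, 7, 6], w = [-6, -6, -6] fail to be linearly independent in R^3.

Dependence holds iff the 3×3 matrix [u v w] is singular.
The determinant works out to 132 - 18*a.
Setting this to zero gives a = 22/3.

a = 22/3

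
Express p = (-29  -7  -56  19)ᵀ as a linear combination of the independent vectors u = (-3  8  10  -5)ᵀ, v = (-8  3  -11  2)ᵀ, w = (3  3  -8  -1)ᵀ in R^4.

Set up the augmented matrix [u | v | w | p] and row-reduce.
Back-substitution yields (c₁, c₂, c₃) = (-2, 4, -1).

p = -2u + 4v - w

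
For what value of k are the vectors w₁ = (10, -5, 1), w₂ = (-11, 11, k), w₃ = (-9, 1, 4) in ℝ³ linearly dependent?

k = -44/5

Dependence holds iff the 3×3 matrix [w₁ w₂ w₃] is singular.
Cofactor expansion gives det = 35*k + 308.
This vanishes exactly when k = -44/5.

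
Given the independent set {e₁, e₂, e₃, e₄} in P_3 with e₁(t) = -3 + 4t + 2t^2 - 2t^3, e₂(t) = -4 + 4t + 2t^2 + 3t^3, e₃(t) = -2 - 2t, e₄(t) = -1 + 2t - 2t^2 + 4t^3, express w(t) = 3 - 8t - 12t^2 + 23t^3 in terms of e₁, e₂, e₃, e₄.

Take coordinate vectors relative to {1, t, …, t^3}.
Solve the system with e₁, e₂, e₃, e₄ as columns and w as the right-hand side.
The system has the unique solution (c₁, …, c₄) = (-4, 1, 1, 3).

w = -4e₁ + e₂ + e₃ + 3e₄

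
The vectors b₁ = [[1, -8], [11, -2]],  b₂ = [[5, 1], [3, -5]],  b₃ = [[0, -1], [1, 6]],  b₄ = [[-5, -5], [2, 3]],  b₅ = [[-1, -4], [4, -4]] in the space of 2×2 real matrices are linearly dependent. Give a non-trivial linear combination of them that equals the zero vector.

Pass to coordinate vectors relative to the basis {E₁₁, E₁₂, E₂₁, E₂₂}.
Row-reduce the matrix with b₁, b₂, b₃, b₄, b₅ as columns; the null space gives the coefficients.
One solution (up to scaling) is (1, -3, 0, -3, 1).

b₁ - 3b₂ - 3b₄ + b₅ = 0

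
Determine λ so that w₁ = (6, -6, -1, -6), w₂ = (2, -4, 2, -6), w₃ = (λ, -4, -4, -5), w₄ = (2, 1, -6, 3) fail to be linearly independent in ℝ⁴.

λ = 13/3

The vectors are dependent exactly when the determinant of the matrix with rows w₁, w₂, w₃, w₄ vanishes.
Expanding, det = 42*λ - 182.
Setting this to zero gives λ = 13/3.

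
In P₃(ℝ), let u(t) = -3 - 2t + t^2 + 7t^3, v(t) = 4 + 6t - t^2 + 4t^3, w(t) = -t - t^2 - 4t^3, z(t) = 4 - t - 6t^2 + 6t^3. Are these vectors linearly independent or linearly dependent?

Take coordinates with respect to the standard basis {1, t, …, t^3}.
Row-reduce the matrix whose columns are u, v, w, z.
The reduction yields 4 nonzero rows, so the rank is 4.
Since rank = 4 (the number of vectors), the set is linearly independent.

linearly independent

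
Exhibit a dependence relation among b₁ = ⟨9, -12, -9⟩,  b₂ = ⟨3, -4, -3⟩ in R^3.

b₁ - 3b₂ = 0

Solve the homogeneous system with b₁, b₂ as columns by row-reducing the coefficient matrix.
A generator of the null space is (1, -3).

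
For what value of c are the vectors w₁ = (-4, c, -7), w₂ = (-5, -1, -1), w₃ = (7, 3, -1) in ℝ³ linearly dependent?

Place the vectors as rows of a 3×3 matrix; dependence ⇔ determinant zero.
The determinant works out to 40 - 12*c.
Setting this to zero gives c = 10/3.

c = 10/3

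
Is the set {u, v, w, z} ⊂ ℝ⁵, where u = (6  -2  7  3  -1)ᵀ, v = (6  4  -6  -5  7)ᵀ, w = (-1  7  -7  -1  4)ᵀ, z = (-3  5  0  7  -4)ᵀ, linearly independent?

linearly independent

Place the vectors as rows of a 4×5 matrix and reduce to echelon form.
The reduction yields 4 nonzero rows, so the rank is 4.
Since rank = 4 (the number of vectors), the set is linearly independent.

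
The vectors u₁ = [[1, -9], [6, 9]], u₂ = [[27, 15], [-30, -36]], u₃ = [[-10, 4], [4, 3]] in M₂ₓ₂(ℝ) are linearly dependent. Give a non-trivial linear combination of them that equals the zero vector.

Pass to coordinate vectors relative to the basis {E₁₁, E₁₂, E₂₁, E₂₂}.
Set up α₁u₁ + … + α₃u₃ = 0 and solve the homogeneous system.
A generator of the null space is (3, 1, 3).

3u₁ + u₂ + 3u₃ = 0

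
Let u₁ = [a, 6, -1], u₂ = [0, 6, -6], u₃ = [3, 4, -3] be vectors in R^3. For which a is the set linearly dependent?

a = 15

The vectors are dependent exactly when the determinant of the matrix with rows u₁, u₂, u₃ vanishes.
The determinant works out to 6*a - 90.
Setting this to zero gives a = 15.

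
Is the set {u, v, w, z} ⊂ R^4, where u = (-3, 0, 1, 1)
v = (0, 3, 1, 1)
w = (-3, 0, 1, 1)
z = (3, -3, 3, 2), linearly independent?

Form the 4×4 matrix with these as columns; its determinant is 0.
A zero determinant means the columns are linearly dependent.

linearly dependent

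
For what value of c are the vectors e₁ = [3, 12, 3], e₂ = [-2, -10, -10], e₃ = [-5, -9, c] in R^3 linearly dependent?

c = 39

Place the vectors as rows of a 3×3 matrix; dependence ⇔ determinant zero.
The determinant works out to 234 - 6*c.
Solving 234 - 6*c = 0 yields c = 39.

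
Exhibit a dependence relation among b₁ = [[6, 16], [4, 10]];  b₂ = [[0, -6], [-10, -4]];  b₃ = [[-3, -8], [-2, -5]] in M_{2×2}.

Take coordinates with respect to {E₁₁, E₁₂, E₂₁, E₂₂}.
Write the vectors as columns of a matrix and find a nonzero vector in its null space.
A generator of the null space is (1, 0, 2).

b₁ + 2b₃ = 0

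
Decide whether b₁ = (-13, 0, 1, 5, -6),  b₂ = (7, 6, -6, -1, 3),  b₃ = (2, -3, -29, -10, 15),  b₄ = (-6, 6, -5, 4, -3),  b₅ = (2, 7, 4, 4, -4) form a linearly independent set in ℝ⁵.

The matrix [b₁|b₂|b₃|b₄|b₅] has determinant 0.
A zero determinant means the columns are linearly dependent.
Indeed b₁ + b₂ - b₄ = 0.

linearly dependent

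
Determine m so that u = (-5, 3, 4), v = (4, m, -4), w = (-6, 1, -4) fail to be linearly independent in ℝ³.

m = -29/11

Dependence holds iff the 3×3 matrix [u v w] is singular.
Cofactor expansion gives det = 44*m + 116.
Solving 44*m + 116 = 0 yields m = -29/11.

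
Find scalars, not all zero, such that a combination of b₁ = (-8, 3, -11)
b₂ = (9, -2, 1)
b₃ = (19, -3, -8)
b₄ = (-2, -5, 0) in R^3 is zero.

b₁ + 3b₂ - b₃ = 0

Write the vectors as columns of a matrix and find a nonzero vector in its null space.
One solution (up to scaling) is (1, 3, -1, 0).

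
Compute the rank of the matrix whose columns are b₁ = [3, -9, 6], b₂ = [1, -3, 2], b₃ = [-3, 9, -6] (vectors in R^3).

1

Apply Gaussian elimination to the matrix whose rows are b₁, b₂, b₃.
Reduction leaves 1 leading entry, giving rank 1.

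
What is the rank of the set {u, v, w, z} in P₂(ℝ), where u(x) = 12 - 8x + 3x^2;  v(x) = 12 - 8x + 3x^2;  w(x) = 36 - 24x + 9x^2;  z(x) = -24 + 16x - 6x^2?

1

Use coordinates relative to {1, x, x^2}.
Apply Gaussian elimination to the matrix whose rows are u, v, w, z.
There is 1 pivot column, so rank = 1.
(With 4 elements in a 3-dimensional space the rank is at most 3.)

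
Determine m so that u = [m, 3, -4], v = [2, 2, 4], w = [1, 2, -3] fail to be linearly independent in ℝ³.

m = 11/7

The vectors are dependent exactly when the determinant of the matrix with rows u, v, w vanishes.
Cofactor expansion gives det = 22 - 14*m.
Setting this to zero gives m = 11/7.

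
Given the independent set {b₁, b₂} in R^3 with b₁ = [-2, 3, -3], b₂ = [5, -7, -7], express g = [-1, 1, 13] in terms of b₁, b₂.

Since b₁, b₂ are independent, the coefficients expressing g are uniquely determined by a linear system.
Row-reducing the augmented matrix gives the unique coefficients (α₁, α₂) = (-2, -1).

g = -2b₁ - b₂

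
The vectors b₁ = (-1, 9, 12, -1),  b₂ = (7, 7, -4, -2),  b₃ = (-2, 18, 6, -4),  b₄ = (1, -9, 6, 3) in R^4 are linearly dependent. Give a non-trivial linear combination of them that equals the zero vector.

Set up α₁b₁ + … + α₄b₄ = 0 and solve the homogeneous system.
One solution (up to scaling) is (1, 0, -1, -1).

b₁ - b₃ - b₄ = 0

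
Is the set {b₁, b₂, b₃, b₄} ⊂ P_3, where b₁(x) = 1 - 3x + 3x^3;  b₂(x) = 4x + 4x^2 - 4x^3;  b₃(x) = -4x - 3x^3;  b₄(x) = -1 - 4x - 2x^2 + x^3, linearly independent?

linearly independent

Write each element as a coordinate vector in ℝ⁴ using {1, x, …, x^3}.
The matrix [b₁|b₂|b₃|b₄] has determinant 92.
A nonzero determinant means the columns are linearly independent.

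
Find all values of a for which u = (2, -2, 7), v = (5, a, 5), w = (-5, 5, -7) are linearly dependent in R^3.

a = -5

Place the vectors as rows of a 3×3 matrix; dependence ⇔ determinant zero.
Expanding, det = 21*a + 105.
Setting this to zero gives a = -5.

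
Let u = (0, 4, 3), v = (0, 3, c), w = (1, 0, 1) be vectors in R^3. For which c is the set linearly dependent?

c = 9/4

The set is linearly dependent precisely when det[u; v; w] = 0.
The determinant works out to 4*c - 9.
This vanishes exactly when c = 9/4.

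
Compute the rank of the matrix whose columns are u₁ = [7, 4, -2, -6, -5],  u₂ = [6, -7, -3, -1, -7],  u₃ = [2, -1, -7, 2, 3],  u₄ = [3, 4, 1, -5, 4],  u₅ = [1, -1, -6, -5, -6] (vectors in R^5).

Put the 5×5 matrix [u₁|u₂|u₃|u₄|u₅] into echelon form.
There are 5 pivot columns, so rank = 5.

5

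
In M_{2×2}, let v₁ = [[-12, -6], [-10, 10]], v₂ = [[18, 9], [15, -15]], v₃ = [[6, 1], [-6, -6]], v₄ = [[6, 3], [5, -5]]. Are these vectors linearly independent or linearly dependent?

linearly dependent

Write each element as a coordinate vector in ℝ⁴ using {E₁₁, E₁₂, E₂₁, E₂₂}.
One vector is a scalar multiple of another, so the set is dependent.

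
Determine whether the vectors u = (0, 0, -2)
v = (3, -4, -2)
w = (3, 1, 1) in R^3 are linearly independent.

The matrix [u|v|w] has determinant -30.
A nonzero determinant means the columns are linearly independent.

linearly independent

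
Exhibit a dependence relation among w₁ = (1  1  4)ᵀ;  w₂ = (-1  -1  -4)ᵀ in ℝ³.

w₁ + w₂ = 0

Write the vectors as columns of a matrix and find a nonzero vector in its null space.
A generator of the null space is (1, 1).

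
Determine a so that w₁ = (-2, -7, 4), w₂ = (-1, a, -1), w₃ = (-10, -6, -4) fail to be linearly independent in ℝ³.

Dependence holds iff the 3×3 matrix [w₁ w₂ w₃] is singular.
The determinant works out to 48*a - 6.
This vanishes exactly when a = 1/8.

a = 1/8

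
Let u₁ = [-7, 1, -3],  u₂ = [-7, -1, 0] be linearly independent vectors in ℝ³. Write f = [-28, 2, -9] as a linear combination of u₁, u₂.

Set up the augmented matrix [u₁ | u₂ | f] and row-reduce.
Row-reducing the augmented matrix gives the unique coefficients (c₁, c₂) = (3, 1).

f = 3u₁ + u₂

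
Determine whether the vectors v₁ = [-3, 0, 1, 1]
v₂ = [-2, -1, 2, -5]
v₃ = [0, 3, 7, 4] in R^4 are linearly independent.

Row-reduce the matrix whose columns are v₁, v₂, v₃.
The reduction yields 3 nonzero rows, so the rank is 3.
Since rank = 3 (the number of vectors), the set is linearly independent.

linearly independent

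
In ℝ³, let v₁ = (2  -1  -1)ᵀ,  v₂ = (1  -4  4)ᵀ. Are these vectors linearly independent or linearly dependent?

linearly independent

Place the vectors as rows of a 2×3 matrix and reduce to echelon form.
The reduction yields 2 nonzero rows, so the rank is 2.
Since rank = 2 (the number of vectors), the set is linearly independent.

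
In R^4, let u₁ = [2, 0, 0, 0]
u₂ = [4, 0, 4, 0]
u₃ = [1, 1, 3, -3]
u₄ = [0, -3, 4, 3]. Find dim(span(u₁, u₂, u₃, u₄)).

dim = 4

Apply Gaussian elimination to the matrix whose rows are u₁, u₂, u₃, u₄.
Exactly 4 pivots survive; hence the rank is 4.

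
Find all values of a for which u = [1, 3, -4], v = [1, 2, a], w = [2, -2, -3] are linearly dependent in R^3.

Dependence holds iff the 3×3 matrix [u v w] is singular.
Cofactor expansion gives det = 8*a + 27.
Solving 8*a + 27 = 0 yields a = -27/8.

a = -27/8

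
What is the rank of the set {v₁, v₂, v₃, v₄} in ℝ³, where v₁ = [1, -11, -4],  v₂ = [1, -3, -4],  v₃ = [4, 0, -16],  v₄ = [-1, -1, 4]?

Row-reduce the 4×3 matrix with these as rows.
The echelon form has 2 nonzero rows, so the rank is 2.
(With 4 elements in a 3-dimensional space the rank is at most 3.)

rank 2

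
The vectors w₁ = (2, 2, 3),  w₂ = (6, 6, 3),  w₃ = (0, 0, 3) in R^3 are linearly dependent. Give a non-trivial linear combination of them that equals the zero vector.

Solve the homogeneous system with w₁, w₂, w₃ as columns by row-reducing the coefficient matrix.
The free variable yields coefficients (3, -1, -2) (any nonzero multiple also works).

3w₁ - w₂ - 2w₃ = 0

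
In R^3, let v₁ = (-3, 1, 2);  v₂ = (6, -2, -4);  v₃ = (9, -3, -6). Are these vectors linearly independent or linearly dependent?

Row-reduce the matrix whose columns are v₁, v₂, v₃.
The reduction yields 1 nonzero row, so the rank is 1.
Since rank 1 < 3, the set is linearly dependent.

linearly dependent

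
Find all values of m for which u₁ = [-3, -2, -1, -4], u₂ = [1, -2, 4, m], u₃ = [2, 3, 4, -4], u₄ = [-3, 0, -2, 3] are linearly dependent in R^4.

m = -15

Dependence holds iff the 4×4 matrix [u₁ u₂ u₃ u₄] is singular.
Expanding, det = 25*m + 375.
Solving 25*m + 375 = 0 yields m = -15.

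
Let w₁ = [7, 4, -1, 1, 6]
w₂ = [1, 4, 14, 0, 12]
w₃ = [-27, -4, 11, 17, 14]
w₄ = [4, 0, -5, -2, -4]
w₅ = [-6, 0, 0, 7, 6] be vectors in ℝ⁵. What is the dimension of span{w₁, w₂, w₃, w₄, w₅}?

Put the 5×5 matrix [w₁|w₂|w₃|w₄|w₅] into echelon form.
Reduction leaves 3 leading entries, giving rank 3.

3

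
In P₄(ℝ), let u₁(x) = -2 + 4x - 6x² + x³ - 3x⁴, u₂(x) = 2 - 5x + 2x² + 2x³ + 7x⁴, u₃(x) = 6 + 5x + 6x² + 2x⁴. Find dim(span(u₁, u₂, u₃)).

Pass to coordinate vectors with respect to the basis {1, x, …, x⁴}.
Row-reduce the 3×5 matrix with these as rows.
The echelon form has 3 nonzero rows, so the rank is 3.

3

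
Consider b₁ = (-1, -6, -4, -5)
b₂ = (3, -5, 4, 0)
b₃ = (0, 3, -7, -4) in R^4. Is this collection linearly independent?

linearly independent

Row-reduce the matrix whose columns are b₁, b₂, b₃.
The reduction yields 3 nonzero rows, so the rank is 3.
Since rank = 3 (the number of vectors), the set is linearly independent.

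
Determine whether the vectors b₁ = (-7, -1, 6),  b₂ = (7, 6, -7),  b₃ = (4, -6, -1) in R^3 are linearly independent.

linearly independent

Form the 3×3 matrix with these as columns; its determinant is -39.
A nonzero determinant means the columns are linearly independent.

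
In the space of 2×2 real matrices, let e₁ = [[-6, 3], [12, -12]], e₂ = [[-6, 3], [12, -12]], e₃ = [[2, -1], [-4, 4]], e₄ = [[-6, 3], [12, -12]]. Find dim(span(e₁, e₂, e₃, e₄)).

Use coordinates relative to {E₁₁, E₁₂, E₂₁, E₂₂}.
Put the 4×4 matrix [e₁|e₂|e₃|e₄] into echelon form.
There is 1 pivot column, so rank = 1.

dim = 1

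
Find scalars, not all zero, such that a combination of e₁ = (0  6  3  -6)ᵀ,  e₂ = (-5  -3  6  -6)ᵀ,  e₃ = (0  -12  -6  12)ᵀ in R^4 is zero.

Set up α₁e₁ + … + α₃e₃ = 0 and solve the homogeneous system.
A generator of the null space is (2, 0, 1).

2e₁ + e₃ = 0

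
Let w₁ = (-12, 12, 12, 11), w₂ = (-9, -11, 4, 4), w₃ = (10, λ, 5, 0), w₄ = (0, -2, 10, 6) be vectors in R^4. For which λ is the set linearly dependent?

The vectors are dependent exactly when the determinant of the matrix with rows w₁, w₂, w₃, w₄ vanishes.
The determinant works out to 150*λ + 1530.
Setting this to zero gives λ = -51/5.

λ = -51/5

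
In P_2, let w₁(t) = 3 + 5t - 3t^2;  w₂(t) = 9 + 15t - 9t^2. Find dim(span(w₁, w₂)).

dim = 1

Pass to coordinate vectors with respect to the basis {1, t, t^2}.
Row-reduce the 2×3 matrix with these as rows.
There is 1 pivot column, so rank = 1.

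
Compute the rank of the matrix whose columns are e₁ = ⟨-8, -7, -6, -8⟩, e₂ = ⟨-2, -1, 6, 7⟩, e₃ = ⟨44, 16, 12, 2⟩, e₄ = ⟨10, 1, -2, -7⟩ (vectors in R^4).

rank 3

Put the 4×4 matrix [e₁|e₂|e₃|e₄] into echelon form.
There are 3 pivot columns, so rank = 3.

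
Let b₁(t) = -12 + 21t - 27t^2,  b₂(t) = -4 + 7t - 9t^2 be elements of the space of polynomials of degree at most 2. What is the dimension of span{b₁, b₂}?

Represent each element by its coordinate vector in ℝ³.
Row-reduce the 2×3 matrix with these as rows.
The echelon form has 1 nonzero row, so the rank is 1.

1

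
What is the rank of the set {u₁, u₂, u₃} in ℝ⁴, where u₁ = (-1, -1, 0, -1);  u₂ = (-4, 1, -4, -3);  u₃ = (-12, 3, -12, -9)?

Form the matrix with u₁, u₂, u₃ as columns and reduce.
There are 2 pivot columns, so rank = 2.

2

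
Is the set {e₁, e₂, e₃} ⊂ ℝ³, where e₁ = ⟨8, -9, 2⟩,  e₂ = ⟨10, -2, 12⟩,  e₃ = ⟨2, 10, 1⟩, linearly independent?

linearly independent

The matrix [e₁|e₂|e₃] has determinant -894.
A nonzero determinant means the columns are linearly independent.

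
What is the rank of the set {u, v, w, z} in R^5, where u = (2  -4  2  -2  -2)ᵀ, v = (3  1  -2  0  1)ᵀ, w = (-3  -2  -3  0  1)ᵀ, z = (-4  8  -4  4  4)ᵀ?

Apply Gaussian elimination to the matrix whose rows are u, v, w, z.
Exactly 3 pivots survive; hence the rank is 3.

3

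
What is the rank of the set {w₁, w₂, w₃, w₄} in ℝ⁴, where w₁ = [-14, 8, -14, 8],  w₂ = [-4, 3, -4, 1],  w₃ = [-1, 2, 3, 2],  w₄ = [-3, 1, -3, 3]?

Apply Gaussian elimination to the matrix whose rows are w₁, w₂, w₃, w₄.
Exactly 3 pivots survive; hence the rank is 3.

rank 3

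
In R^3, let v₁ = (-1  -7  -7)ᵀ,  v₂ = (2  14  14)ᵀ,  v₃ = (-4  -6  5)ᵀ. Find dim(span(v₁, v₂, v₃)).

Put the 3×3 matrix [v₁|v₂|v₃] into echelon form.
Reduction leaves 2 leading entries, giving rank 2.

dim = 2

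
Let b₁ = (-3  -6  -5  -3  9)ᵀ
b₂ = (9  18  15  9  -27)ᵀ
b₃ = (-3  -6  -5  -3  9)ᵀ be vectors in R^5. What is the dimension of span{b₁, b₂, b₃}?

Apply Gaussian elimination to the matrix whose rows are b₁, b₂, b₃.
Reduction leaves 1 leading entry, giving rank 1.

1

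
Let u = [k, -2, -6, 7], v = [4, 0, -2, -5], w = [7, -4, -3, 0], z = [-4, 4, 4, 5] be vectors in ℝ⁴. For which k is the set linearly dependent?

Place the vectors as rows of a 4×4 matrix; dependence ⇔ determinant zero.
Cofactor expansion gives det = 980 - 20*k.
Solving 980 - 20*k = 0 yields k = 49.

k = 49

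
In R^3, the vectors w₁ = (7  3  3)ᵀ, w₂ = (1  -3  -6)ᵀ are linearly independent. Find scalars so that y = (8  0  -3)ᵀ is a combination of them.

Since w₁, w₂ are independent, the coefficients expressing y are uniquely determined by a linear system.
Row-reducing the augmented matrix gives the unique coefficients (α₁, α₂) = (1, 1).

y = w₁ + w₂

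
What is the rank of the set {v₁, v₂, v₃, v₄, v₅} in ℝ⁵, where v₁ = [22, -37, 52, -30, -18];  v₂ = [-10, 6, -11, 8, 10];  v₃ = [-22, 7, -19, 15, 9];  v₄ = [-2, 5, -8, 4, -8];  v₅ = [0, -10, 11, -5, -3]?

Apply Gaussian elimination to the matrix whose rows are v₁, v₂, v₃, v₄, v₅.
Exactly 3 pivots survive; hence the rank is 3.

rank 3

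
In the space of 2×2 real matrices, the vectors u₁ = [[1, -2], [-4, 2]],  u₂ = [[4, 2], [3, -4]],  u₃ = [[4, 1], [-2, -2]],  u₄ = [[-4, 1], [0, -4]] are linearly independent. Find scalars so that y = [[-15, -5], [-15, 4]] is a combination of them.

Take coordinate vectors relative to {E₁₁, E₁₂, E₂₁, E₂₂}.
Set up the augmented matrix [u₁ | u₂ | u₃ | u₄ | y] and row-reduce.
The system has the unique solution (α₁, …, α₄) = (1, -3, 1, 2).

y = u₁ - 3u₂ + u₃ + 2u₄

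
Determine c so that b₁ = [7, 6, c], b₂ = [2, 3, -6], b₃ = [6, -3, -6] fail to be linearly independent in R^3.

c = -33/2

Place the vectors as rows of a 3×3 matrix; dependence ⇔ determinant zero.
The determinant works out to -24*c - 396.
This vanishes exactly when c = -33/2.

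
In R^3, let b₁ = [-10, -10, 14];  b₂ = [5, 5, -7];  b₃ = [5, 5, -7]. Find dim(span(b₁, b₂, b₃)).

1

Put the 3×3 matrix [b₁|b₂|b₃] into echelon form.
Exactly 1 pivot survives; hence the rank is 1.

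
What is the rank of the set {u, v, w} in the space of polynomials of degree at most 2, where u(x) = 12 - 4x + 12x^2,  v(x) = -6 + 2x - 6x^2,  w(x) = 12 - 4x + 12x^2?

Pass to coordinate vectors with respect to the basis {1, x, x^2}.
Apply Gaussian elimination to the matrix whose rows are u, v, w.
There is 1 pivot column, so rank = 1.

1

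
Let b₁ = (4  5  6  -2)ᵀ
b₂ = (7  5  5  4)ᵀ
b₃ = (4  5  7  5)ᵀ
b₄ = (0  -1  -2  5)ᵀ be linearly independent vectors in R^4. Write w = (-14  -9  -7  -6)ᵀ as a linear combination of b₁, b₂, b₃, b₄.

w = -b₁ - 2b₂ + b₃ - b₄

Write w = c₁b₁ + … + c₄b₄ and equate components.
Back-substitution yields (c₁, …, c₄) = (-1, -2, 1, -1).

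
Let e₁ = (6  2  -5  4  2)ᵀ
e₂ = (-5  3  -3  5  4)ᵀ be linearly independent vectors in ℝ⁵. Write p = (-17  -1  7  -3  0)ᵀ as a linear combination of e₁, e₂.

p = -2e₁ + e₂

Since e₁, e₂ are independent, the coefficients expressing p are uniquely determined by a linear system.
The system has the unique solution (α₁, α₂) = (-2, 1).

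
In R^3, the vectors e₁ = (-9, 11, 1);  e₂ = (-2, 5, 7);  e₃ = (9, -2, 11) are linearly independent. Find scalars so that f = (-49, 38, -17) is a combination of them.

Solve the system with e₁, e₂, e₃ as columns and f as the right-hand side.
Row-reducing the augmented matrix gives the unique coefficients (a₁, a₂, a₃) = (2, 2, -3).

f = 2e₁ + 2e₂ - 3e₃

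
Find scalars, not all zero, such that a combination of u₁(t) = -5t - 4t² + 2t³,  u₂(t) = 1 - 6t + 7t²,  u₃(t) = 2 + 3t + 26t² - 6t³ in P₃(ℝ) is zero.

Take coordinates with respect to {1, t, …, t³}.
Write the vectors as columns of a matrix and find a nonzero vector in its null space.
One solution (up to scaling) is (3, -2, 1).

3u₁ - 2u₂ + u₃ = 0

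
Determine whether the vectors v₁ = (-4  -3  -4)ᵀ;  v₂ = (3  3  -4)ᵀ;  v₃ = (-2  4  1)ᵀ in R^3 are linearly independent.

Place the vectors as rows of a 3×3 matrix and reduce to echelon form.
The reduction yields 3 nonzero rows, so the rank is 3.
Since rank = 3 (the number of vectors), the set is linearly independent.

linearly independent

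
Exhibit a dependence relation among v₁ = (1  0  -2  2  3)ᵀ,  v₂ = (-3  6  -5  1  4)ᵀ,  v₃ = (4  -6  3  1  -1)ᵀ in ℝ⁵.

v₁ - v₂ - v₃ = 0

Solve the homogeneous system with v₁, v₂, v₃ as columns by row-reducing the coefficient matrix.
The free variable yields coefficients (1, -1, -1) (any nonzero multiple also works).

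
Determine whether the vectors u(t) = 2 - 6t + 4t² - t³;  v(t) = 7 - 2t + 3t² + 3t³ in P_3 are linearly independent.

Take coordinates with respect to the standard basis {1, t, …, t³}.
Place the vectors as rows of a 2×4 matrix and reduce to echelon form.
The reduction yields 2 nonzero rows, so the rank is 2.
Since rank = 2 (the number of vectors), the set is linearly independent.

linearly independent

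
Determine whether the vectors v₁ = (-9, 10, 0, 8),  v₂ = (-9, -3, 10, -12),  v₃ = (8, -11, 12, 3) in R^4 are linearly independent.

linearly independent

Row-reduce the matrix whose columns are v₁, v₂, v₃.
The reduction yields 3 nonzero rows, so the rank is 3.
Since rank = 3 (the number of vectors), the set is linearly independent.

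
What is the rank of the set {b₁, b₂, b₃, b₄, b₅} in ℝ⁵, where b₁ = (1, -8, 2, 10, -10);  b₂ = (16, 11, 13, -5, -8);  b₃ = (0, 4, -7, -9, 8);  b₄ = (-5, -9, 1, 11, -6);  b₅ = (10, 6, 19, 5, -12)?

Put the 5×5 matrix [b₁|b₂|b₃|b₄|b₅] into echelon form.
Reduction leaves 3 leading entries, giving rank 3.

rank 3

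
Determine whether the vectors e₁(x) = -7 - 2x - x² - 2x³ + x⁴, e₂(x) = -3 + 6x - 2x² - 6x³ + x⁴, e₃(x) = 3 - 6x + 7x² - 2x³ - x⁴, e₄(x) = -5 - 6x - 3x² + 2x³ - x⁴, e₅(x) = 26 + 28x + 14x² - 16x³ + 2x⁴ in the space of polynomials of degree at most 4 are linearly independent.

Write each element as a coordinate vector in ℝ⁵ using {1, x, …, x⁴}.
Row-reduce the matrix whose columns are e₁, e₂, e₃, e₄, e₅.
The reduction yields 4 nonzero rows, so the rank is 4.
Since rank 4 < 5, the set is linearly dependent.

linearly dependent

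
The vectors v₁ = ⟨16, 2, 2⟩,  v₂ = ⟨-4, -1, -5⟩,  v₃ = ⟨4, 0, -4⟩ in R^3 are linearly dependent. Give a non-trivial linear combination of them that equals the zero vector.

Set up α₁v₁ + … + α₃v₃ = 0 and solve the homogeneous system.
A generator of the null space is (1, 2, -2).

v₁ + 2v₂ - 2v₃ = 0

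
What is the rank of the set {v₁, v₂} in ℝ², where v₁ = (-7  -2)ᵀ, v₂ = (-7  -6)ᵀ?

2

Apply Gaussian elimination to the matrix whose rows are v₁, v₂.
The echelon form has 2 nonzero rows, so the rank is 2.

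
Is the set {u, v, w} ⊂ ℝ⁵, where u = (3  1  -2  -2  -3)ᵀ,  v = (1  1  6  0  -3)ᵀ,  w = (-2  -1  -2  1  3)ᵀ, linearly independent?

linearly dependent

Place the vectors as rows of a 3×5 matrix and reduce to echelon form.
The reduction yields 2 nonzero rows, so the rank is 2.
Since rank 2 < 3, the set is linearly dependent.
Indeed u + v + 2w = 0.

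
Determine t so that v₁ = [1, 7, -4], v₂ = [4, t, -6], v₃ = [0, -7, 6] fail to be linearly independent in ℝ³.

Dependence holds iff the 3×3 matrix [v₁ v₂ v₃] is singular.
Cofactor expansion gives det = 6*t - 98.
Setting this to zero gives t = 49/3.

t = 49/3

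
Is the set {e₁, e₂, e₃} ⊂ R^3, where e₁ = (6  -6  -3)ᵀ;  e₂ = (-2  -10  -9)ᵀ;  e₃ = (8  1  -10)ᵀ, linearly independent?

The matrix [e₁|e₂|e₃] has determinant 972.
A nonzero determinant means the columns are linearly independent.

linearly independent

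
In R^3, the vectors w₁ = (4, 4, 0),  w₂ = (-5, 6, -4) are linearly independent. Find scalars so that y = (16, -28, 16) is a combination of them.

Since w₁, w₂ are independent, the coefficients expressing y are uniquely determined by a linear system.
Row-reducing the augmented matrix gives the unique coefficients (a₁, a₂) = (-1, -4).

y = -w₁ - 4w₂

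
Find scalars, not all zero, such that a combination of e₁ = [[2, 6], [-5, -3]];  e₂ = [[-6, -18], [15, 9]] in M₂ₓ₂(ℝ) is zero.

3e₁ + e₂ = 0

Take coordinates with respect to {E₁₁, E₁₂, E₂₁, E₂₂}.
Row-reduce the matrix with e₁, e₂ as columns; the null space gives the coefficients.
A generator of the null space is (3, 1).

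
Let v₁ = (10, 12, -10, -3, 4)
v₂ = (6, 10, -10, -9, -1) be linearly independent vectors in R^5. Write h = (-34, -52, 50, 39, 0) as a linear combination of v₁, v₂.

h = -v₁ - 4v₂

Since v₁, v₂ are independent, the coefficients expressing h are uniquely determined by a linear system.
Row-reducing the augmented matrix gives the unique coefficients (α₁, α₂) = (-1, -4).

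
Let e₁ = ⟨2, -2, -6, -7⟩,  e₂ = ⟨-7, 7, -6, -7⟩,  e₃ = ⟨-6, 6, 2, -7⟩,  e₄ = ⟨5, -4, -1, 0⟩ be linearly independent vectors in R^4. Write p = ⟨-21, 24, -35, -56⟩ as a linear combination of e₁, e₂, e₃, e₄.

Set up the augmented matrix [e₁ | e₂ | e₃ | e₄ | p] and row-reduce.
The system has the unique solution (a₁, …, a₄) = (2, 4, 2, 3).

p = 2e₁ + 4e₂ + 2e₃ + 3e₄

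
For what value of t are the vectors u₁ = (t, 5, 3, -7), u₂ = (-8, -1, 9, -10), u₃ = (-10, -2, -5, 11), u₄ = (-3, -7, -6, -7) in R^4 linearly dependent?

t = 37/2

Dependence holds iff the 4×4 matrix [u₁ u₂ u₃ u₄] is singular.
The determinant works out to 12765 - 690*t.
This vanishes exactly when t = 37/2.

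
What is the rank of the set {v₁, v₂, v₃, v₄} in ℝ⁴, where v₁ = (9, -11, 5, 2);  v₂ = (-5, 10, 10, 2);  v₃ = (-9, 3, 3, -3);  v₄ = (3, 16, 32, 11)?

rank 3

Row-reduce the 4×4 matrix with these as rows.
Exactly 3 pivots survive; hence the rank is 3.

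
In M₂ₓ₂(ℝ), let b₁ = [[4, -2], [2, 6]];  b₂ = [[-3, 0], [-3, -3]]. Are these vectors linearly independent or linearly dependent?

Write each element as a coordinate vector in ℝ⁴ using {E₁₁, E₁₂, E₂₁, E₂₂}.
Row-reduce the matrix whose columns are b₁, b₂.
The reduction yields 2 nonzero rows, so the rank is 2.
Since rank = 2 (the number of vectors), the set is linearly independent.

linearly independent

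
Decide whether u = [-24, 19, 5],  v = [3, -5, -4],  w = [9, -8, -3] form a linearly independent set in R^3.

Row-reduce the matrix whose columns are u, v, w.
The reduction yields 2 nonzero rows, so the rank is 2.
Since rank 2 < 3, the set is linearly dependent.
Indeed u - v + 3w = 0.

linearly dependent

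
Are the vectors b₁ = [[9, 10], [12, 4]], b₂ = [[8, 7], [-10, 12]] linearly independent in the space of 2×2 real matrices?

linearly independent

Take coordinates with respect to the standard basis {E₁₁, E₁₂, E₂₁, E₂₂}.
Place the vectors as rows of a 2×4 matrix and reduce to echelon form.
The reduction yields 2 nonzero rows, so the rank is 2.
Since rank = 2 (the number of vectors), the set is linearly independent.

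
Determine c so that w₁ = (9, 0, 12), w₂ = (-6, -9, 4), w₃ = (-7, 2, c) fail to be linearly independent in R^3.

c = -12

The vectors are dependent exactly when the determinant of the matrix with rows w₁, w₂, w₃ vanishes.
Expanding, det = -81*c - 972.
Solving -81*c - 972 = 0 yields c = -12.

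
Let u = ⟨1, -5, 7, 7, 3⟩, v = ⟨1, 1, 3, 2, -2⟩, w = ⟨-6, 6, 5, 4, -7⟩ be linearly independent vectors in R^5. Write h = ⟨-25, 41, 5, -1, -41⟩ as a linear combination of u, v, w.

Since u, v, w are independent, the coefficients expressing h are uniquely determined by a linear system.
Back-substitution yields (α₁, α₂, α₃) = (-3, 2, 4).

h = -3u + 2v + 4w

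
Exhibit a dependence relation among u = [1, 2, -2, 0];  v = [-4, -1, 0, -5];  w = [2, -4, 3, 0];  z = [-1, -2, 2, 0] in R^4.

Row-reduce the matrix with u, v, w, z as columns; the null space gives the coefficients.
One solution (up to scaling) is (1, 0, 0, 1).

u + z = 0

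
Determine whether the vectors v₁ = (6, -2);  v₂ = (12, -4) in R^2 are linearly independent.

The matrix [v₁|v₂] has determinant 0.
A zero determinant means the columns are linearly dependent.

linearly dependent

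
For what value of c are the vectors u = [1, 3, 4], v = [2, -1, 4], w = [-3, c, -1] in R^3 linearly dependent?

Place the vectors as rows of a 3×3 matrix; dependence ⇔ determinant zero.
Cofactor expansion gives det = 4*c - 41.
Solving 4*c - 41 = 0 yields c = 41/4.

c = 41/4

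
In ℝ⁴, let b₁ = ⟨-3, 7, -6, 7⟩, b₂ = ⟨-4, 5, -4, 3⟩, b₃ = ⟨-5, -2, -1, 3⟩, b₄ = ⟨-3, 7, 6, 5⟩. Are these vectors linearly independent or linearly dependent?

The matrix [b₁|b₂|b₃|b₄] has determinant -1670.
A nonzero determinant means the columns are linearly independent.

linearly independent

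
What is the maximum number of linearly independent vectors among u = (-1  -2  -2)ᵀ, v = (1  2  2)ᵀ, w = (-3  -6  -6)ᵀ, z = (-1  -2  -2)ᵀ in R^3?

Apply Gaussian elimination to the matrix whose rows are u, v, w, z.
There is 1 pivot column, so rank = 1.
(With 4 elements in a 3-dimensional space the rank is at most 3.)

1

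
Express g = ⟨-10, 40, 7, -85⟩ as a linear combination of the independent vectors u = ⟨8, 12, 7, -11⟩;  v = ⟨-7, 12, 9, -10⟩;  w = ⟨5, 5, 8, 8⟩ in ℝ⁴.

g = 3u + 2v - 4w

Solve the system with u, v, w as columns and g as the right-hand side.
The system has the unique solution (c₁, c₂, c₃) = (3, 2, -4).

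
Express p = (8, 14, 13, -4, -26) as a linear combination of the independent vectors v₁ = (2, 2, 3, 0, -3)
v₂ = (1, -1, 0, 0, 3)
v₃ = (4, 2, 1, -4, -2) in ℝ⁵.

Set up the augmented matrix [v₁ | v₂ | v₃ | p] and row-reduce.
Back-substitution yields (a₁, a₂, a₃) = (4, -4, 1).

p = 4v₁ - 4v₂ + v₃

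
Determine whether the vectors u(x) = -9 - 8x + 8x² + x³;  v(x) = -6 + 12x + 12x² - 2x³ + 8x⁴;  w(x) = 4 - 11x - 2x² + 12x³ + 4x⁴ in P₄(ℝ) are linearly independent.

Write each element as a coordinate vector in ℝ⁵ using {1, x, …, x⁴}.
Row-reduce the matrix whose columns are u, v, w.
The reduction yields 3 nonzero rows, so the rank is 3.
Since rank = 3 (the number of vectors), the set is linearly independent.

linearly independent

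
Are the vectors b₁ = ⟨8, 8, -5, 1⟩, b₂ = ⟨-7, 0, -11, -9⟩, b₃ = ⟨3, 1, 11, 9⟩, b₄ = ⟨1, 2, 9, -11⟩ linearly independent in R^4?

linearly independent

Form the 4×4 matrix with these as columns; its determinant is -8906.
A nonzero determinant means the columns are linearly independent.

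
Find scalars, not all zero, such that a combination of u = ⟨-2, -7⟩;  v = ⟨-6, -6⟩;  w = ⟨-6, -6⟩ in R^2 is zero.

Row-reduce the matrix with u, v, w as columns; the null space gives the coefficients.
One solution (up to scaling) is (0, 1, -1).

v - w = 0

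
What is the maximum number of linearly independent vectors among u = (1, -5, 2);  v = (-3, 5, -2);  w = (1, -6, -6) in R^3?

Apply Gaussian elimination to the matrix whose rows are u, v, w.
The echelon form has 3 nonzero rows, so the rank is 3.

3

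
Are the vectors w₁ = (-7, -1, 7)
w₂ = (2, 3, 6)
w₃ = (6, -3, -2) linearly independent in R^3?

Row-reduce the matrix whose columns are w₁, w₂, w₃.
The reduction yields 3 nonzero rows, so the rank is 3.
Since rank = 3 (the number of vectors), the set is linearly independent.

linearly independent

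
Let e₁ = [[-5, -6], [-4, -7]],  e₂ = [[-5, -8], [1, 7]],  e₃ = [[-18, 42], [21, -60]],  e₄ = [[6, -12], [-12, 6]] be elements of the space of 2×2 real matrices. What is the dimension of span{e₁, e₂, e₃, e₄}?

Use coordinates relative to {E₁₁, E₁₂, E₂₁, E₂₂}.
Put the 4×4 matrix [e₁|e₂|e₃|e₄] into echelon form.
The echelon form has 3 nonzero rows, so the rank is 3.

dim = 3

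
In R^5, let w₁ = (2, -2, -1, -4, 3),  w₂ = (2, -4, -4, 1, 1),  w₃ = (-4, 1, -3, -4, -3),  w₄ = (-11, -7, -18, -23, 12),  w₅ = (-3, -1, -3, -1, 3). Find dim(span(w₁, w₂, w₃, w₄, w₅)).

dim = 4

Apply Gaussian elimination to the matrix whose rows are w₁, w₂, w₃, w₄, w₅.
Exactly 4 pivots survive; hence the rank is 4.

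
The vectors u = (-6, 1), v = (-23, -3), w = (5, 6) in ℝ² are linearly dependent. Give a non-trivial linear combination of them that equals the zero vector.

Row-reduce the matrix with u, v, w as columns; the null space gives the coefficients.
A generator of the null space is (3, -1, -1).

3u - v - w = 0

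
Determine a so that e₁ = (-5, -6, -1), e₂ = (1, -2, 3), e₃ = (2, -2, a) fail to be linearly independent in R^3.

a = 17/4

The vectors are dependent exactly when the determinant of the matrix with rows e₁, e₂, e₃ vanishes.
Expanding, det = 16*a - 68.
Setting this to zero gives a = 17/4.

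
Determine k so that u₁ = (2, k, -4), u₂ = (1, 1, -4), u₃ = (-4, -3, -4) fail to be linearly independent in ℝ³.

k = 9/5

The vectors are dependent exactly when the determinant of the matrix with rows u₁, u₂, u₃ vanishes.
The determinant works out to 20*k - 36.
Solving 20*k - 36 = 0 yields k = 9/5.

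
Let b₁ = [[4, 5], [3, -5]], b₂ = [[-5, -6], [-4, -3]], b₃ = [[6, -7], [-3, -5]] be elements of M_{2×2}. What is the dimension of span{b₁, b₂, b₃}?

Represent each element by its coordinate vector in ℝ⁴.
Apply Gaussian elimination to the matrix whose rows are b₁, b₂, b₃.
Reduction leaves 3 leading entries, giving rank 3.

dim = 3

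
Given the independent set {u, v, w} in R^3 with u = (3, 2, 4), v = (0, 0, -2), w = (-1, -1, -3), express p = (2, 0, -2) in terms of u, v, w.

p = 2u - v + 4w

Solve the system with u, v, w as columns and p as the right-hand side.
The system has the unique solution (a₁, a₂, a₃) = (2, -1, 4).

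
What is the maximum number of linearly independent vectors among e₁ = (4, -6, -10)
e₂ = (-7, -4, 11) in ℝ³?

2

Apply Gaussian elimination to the matrix whose rows are e₁, e₂.
Reduction leaves 2 leading entries, giving rank 2.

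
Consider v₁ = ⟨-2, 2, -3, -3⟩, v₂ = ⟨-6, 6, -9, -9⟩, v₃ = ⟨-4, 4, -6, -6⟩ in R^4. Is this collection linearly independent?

One vector is a scalar multiple of another, so the set is dependent.

linearly dependent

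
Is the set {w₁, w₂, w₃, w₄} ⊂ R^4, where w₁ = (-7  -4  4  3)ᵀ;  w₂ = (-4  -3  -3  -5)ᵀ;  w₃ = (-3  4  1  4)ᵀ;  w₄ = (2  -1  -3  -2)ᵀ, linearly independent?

The matrix [w₁|w₂|w₃|w₄] has determinant -515.
A nonzero determinant means the columns are linearly independent.

linearly independent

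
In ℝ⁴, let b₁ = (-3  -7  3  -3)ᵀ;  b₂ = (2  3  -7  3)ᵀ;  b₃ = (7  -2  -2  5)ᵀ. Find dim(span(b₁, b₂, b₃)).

dim = 3

Put the 4×3 matrix [b₁|b₂|b₃] into echelon form.
There are 3 pivot columns, so rank = 3.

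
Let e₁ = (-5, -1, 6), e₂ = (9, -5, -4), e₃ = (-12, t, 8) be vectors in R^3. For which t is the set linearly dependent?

t = 4

Place the vectors as rows of a 3×3 matrix; dependence ⇔ determinant zero.
Cofactor expansion gives det = 34*t - 136.
Solving 34*t - 136 = 0 yields t = 4.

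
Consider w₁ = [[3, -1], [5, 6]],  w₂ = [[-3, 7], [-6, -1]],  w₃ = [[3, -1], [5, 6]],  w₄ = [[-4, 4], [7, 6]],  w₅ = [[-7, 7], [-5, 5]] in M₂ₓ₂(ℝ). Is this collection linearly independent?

linearly dependent

Write each element as a coordinate vector in ℝ⁴ using {E₁₁, E₁₂, E₂₁, E₂₂}.
There are 5 vectors in a 4-dimensional space, so they cannot be linearly independent.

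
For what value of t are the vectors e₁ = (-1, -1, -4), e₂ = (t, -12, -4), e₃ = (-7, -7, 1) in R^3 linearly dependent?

Place the vectors as rows of a 3×3 matrix; dependence ⇔ determinant zero.
Cofactor expansion gives det = 29*t + 348.
Solving 29*t + 348 = 0 yields t = -12.

t = -12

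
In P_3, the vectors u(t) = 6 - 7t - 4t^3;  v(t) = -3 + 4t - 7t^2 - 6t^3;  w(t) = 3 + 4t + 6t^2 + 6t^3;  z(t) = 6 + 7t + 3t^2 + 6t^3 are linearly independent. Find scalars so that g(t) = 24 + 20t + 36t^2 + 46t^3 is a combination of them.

g = -u - 3v + w + 3z

Take coordinate vectors relative to {1, t, …, t^3}.
Set up the augmented matrix [u | v | w | z | g] and row-reduce.
Row-reducing the augmented matrix gives the unique coefficients (a₁, …, a₄) = (-1, -3, 1, 3).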